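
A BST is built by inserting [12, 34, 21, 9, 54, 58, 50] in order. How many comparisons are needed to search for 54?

Search path for 54: 12 -> 34 -> 54
Found: True
Comparisons: 3


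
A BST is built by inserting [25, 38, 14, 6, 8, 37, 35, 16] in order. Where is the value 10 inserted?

Starting tree (level order): [25, 14, 38, 6, 16, 37, None, None, 8, None, None, 35]
Insertion path: 25 -> 14 -> 6 -> 8
Result: insert 10 as right child of 8
Final tree (level order): [25, 14, 38, 6, 16, 37, None, None, 8, None, None, 35, None, None, 10]


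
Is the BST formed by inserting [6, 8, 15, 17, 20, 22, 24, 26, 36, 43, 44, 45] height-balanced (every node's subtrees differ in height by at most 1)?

Tree (level-order array): [6, None, 8, None, 15, None, 17, None, 20, None, 22, None, 24, None, 26, None, 36, None, 43, None, 44, None, 45]
Definition: a tree is height-balanced if, at every node, |h(left) - h(right)| <= 1 (empty subtree has height -1).
Bottom-up per-node check:
  node 45: h_left=-1, h_right=-1, diff=0 [OK], height=0
  node 44: h_left=-1, h_right=0, diff=1 [OK], height=1
  node 43: h_left=-1, h_right=1, diff=2 [FAIL (|-1-1|=2 > 1)], height=2
  node 36: h_left=-1, h_right=2, diff=3 [FAIL (|-1-2|=3 > 1)], height=3
  node 26: h_left=-1, h_right=3, diff=4 [FAIL (|-1-3|=4 > 1)], height=4
  node 24: h_left=-1, h_right=4, diff=5 [FAIL (|-1-4|=5 > 1)], height=5
  node 22: h_left=-1, h_right=5, diff=6 [FAIL (|-1-5|=6 > 1)], height=6
  node 20: h_left=-1, h_right=6, diff=7 [FAIL (|-1-6|=7 > 1)], height=7
  node 17: h_left=-1, h_right=7, diff=8 [FAIL (|-1-7|=8 > 1)], height=8
  node 15: h_left=-1, h_right=8, diff=9 [FAIL (|-1-8|=9 > 1)], height=9
  node 8: h_left=-1, h_right=9, diff=10 [FAIL (|-1-9|=10 > 1)], height=10
  node 6: h_left=-1, h_right=10, diff=11 [FAIL (|-1-10|=11 > 1)], height=11
Node 43 violates the condition: |-1 - 1| = 2 > 1.
Result: Not balanced


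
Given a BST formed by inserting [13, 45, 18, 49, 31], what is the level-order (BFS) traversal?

Tree insertion order: [13, 45, 18, 49, 31]
Tree (level-order array): [13, None, 45, 18, 49, None, 31]
BFS from the root, enqueuing left then right child of each popped node:
  queue [13] -> pop 13, enqueue [45], visited so far: [13]
  queue [45] -> pop 45, enqueue [18, 49], visited so far: [13, 45]
  queue [18, 49] -> pop 18, enqueue [31], visited so far: [13, 45, 18]
  queue [49, 31] -> pop 49, enqueue [none], visited so far: [13, 45, 18, 49]
  queue [31] -> pop 31, enqueue [none], visited so far: [13, 45, 18, 49, 31]
Result: [13, 45, 18, 49, 31]


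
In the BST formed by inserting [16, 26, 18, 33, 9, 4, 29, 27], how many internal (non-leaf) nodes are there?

Tree built from: [16, 26, 18, 33, 9, 4, 29, 27]
Tree (level-order array): [16, 9, 26, 4, None, 18, 33, None, None, None, None, 29, None, 27]
Rule: An internal node has at least one child.
Per-node child counts:
  node 16: 2 child(ren)
  node 9: 1 child(ren)
  node 4: 0 child(ren)
  node 26: 2 child(ren)
  node 18: 0 child(ren)
  node 33: 1 child(ren)
  node 29: 1 child(ren)
  node 27: 0 child(ren)
Matching nodes: [16, 9, 26, 33, 29]
Count of internal (non-leaf) nodes: 5


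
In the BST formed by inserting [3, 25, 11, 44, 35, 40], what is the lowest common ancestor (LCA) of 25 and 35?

Tree insertion order: [3, 25, 11, 44, 35, 40]
Tree (level-order array): [3, None, 25, 11, 44, None, None, 35, None, None, 40]
In a BST, the LCA of p=25, q=35 is the first node v on the
root-to-leaf path with p <= v <= q (go left if both < v, right if both > v).
Walk from root:
  at 3: both 25 and 35 > 3, go right
  at 25: 25 <= 25 <= 35, this is the LCA
LCA = 25


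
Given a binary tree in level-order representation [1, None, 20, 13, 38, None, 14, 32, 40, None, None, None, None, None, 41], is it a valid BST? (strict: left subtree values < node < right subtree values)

Level-order array: [1, None, 20, 13, 38, None, 14, 32, 40, None, None, None, None, None, 41]
Validate using subtree bounds (lo, hi): at each node, require lo < value < hi,
then recurse left with hi=value and right with lo=value.
Preorder trace (stopping at first violation):
  at node 1 with bounds (-inf, +inf): OK
  at node 20 with bounds (1, +inf): OK
  at node 13 with bounds (1, 20): OK
  at node 14 with bounds (13, 20): OK
  at node 38 with bounds (20, +inf): OK
  at node 32 with bounds (20, 38): OK
  at node 40 with bounds (38, +inf): OK
  at node 41 with bounds (40, +inf): OK
No violation found at any node.
Result: Valid BST


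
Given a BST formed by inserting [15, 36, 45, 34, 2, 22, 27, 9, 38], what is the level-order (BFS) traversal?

Tree insertion order: [15, 36, 45, 34, 2, 22, 27, 9, 38]
Tree (level-order array): [15, 2, 36, None, 9, 34, 45, None, None, 22, None, 38, None, None, 27]
BFS from the root, enqueuing left then right child of each popped node:
  queue [15] -> pop 15, enqueue [2, 36], visited so far: [15]
  queue [2, 36] -> pop 2, enqueue [9], visited so far: [15, 2]
  queue [36, 9] -> pop 36, enqueue [34, 45], visited so far: [15, 2, 36]
  queue [9, 34, 45] -> pop 9, enqueue [none], visited so far: [15, 2, 36, 9]
  queue [34, 45] -> pop 34, enqueue [22], visited so far: [15, 2, 36, 9, 34]
  queue [45, 22] -> pop 45, enqueue [38], visited so far: [15, 2, 36, 9, 34, 45]
  queue [22, 38] -> pop 22, enqueue [27], visited so far: [15, 2, 36, 9, 34, 45, 22]
  queue [38, 27] -> pop 38, enqueue [none], visited so far: [15, 2, 36, 9, 34, 45, 22, 38]
  queue [27] -> pop 27, enqueue [none], visited so far: [15, 2, 36, 9, 34, 45, 22, 38, 27]
Result: [15, 2, 36, 9, 34, 45, 22, 38, 27]


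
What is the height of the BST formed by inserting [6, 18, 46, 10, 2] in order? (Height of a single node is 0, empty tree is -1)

Insertion order: [6, 18, 46, 10, 2]
Tree (level-order array): [6, 2, 18, None, None, 10, 46]
Compute height bottom-up (empty subtree = -1):
  height(2) = 1 + max(-1, -1) = 0
  height(10) = 1 + max(-1, -1) = 0
  height(46) = 1 + max(-1, -1) = 0
  height(18) = 1 + max(0, 0) = 1
  height(6) = 1 + max(0, 1) = 2
Height = 2


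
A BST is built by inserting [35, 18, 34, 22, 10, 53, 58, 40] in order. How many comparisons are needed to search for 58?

Search path for 58: 35 -> 53 -> 58
Found: True
Comparisons: 3


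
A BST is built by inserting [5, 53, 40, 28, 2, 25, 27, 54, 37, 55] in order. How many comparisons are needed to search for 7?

Search path for 7: 5 -> 53 -> 40 -> 28 -> 25
Found: False
Comparisons: 5


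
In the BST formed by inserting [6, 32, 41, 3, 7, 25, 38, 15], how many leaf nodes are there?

Tree built from: [6, 32, 41, 3, 7, 25, 38, 15]
Tree (level-order array): [6, 3, 32, None, None, 7, 41, None, 25, 38, None, 15]
Rule: A leaf has 0 children.
Per-node child counts:
  node 6: 2 child(ren)
  node 3: 0 child(ren)
  node 32: 2 child(ren)
  node 7: 1 child(ren)
  node 25: 1 child(ren)
  node 15: 0 child(ren)
  node 41: 1 child(ren)
  node 38: 0 child(ren)
Matching nodes: [3, 15, 38]
Count of leaf nodes: 3


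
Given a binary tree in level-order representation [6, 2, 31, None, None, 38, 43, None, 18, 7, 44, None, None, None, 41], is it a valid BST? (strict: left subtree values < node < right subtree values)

Level-order array: [6, 2, 31, None, None, 38, 43, None, 18, 7, 44, None, None, None, 41]
Validate using subtree bounds (lo, hi): at each node, require lo < value < hi,
then recurse left with hi=value and right with lo=value.
Preorder trace (stopping at first violation):
  at node 6 with bounds (-inf, +inf): OK
  at node 2 with bounds (-inf, 6): OK
  at node 31 with bounds (6, +inf): OK
  at node 38 with bounds (6, 31): VIOLATION
Node 38 violates its bound: not (6 < 38 < 31).
Result: Not a valid BST


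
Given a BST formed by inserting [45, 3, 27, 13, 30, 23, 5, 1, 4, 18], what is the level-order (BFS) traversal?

Tree insertion order: [45, 3, 27, 13, 30, 23, 5, 1, 4, 18]
Tree (level-order array): [45, 3, None, 1, 27, None, None, 13, 30, 5, 23, None, None, 4, None, 18]
BFS from the root, enqueuing left then right child of each popped node:
  queue [45] -> pop 45, enqueue [3], visited so far: [45]
  queue [3] -> pop 3, enqueue [1, 27], visited so far: [45, 3]
  queue [1, 27] -> pop 1, enqueue [none], visited so far: [45, 3, 1]
  queue [27] -> pop 27, enqueue [13, 30], visited so far: [45, 3, 1, 27]
  queue [13, 30] -> pop 13, enqueue [5, 23], visited so far: [45, 3, 1, 27, 13]
  queue [30, 5, 23] -> pop 30, enqueue [none], visited so far: [45, 3, 1, 27, 13, 30]
  queue [5, 23] -> pop 5, enqueue [4], visited so far: [45, 3, 1, 27, 13, 30, 5]
  queue [23, 4] -> pop 23, enqueue [18], visited so far: [45, 3, 1, 27, 13, 30, 5, 23]
  queue [4, 18] -> pop 4, enqueue [none], visited so far: [45, 3, 1, 27, 13, 30, 5, 23, 4]
  queue [18] -> pop 18, enqueue [none], visited so far: [45, 3, 1, 27, 13, 30, 5, 23, 4, 18]
Result: [45, 3, 1, 27, 13, 30, 5, 23, 4, 18]


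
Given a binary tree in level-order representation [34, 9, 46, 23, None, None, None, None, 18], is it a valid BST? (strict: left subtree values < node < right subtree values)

Level-order array: [34, 9, 46, 23, None, None, None, None, 18]
Validate using subtree bounds (lo, hi): at each node, require lo < value < hi,
then recurse left with hi=value and right with lo=value.
Preorder trace (stopping at first violation):
  at node 34 with bounds (-inf, +inf): OK
  at node 9 with bounds (-inf, 34): OK
  at node 23 with bounds (-inf, 9): VIOLATION
Node 23 violates its bound: not (-inf < 23 < 9).
Result: Not a valid BST


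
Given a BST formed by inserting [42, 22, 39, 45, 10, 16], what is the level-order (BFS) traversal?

Tree insertion order: [42, 22, 39, 45, 10, 16]
Tree (level-order array): [42, 22, 45, 10, 39, None, None, None, 16]
BFS from the root, enqueuing left then right child of each popped node:
  queue [42] -> pop 42, enqueue [22, 45], visited so far: [42]
  queue [22, 45] -> pop 22, enqueue [10, 39], visited so far: [42, 22]
  queue [45, 10, 39] -> pop 45, enqueue [none], visited so far: [42, 22, 45]
  queue [10, 39] -> pop 10, enqueue [16], visited so far: [42, 22, 45, 10]
  queue [39, 16] -> pop 39, enqueue [none], visited so far: [42, 22, 45, 10, 39]
  queue [16] -> pop 16, enqueue [none], visited so far: [42, 22, 45, 10, 39, 16]
Result: [42, 22, 45, 10, 39, 16]


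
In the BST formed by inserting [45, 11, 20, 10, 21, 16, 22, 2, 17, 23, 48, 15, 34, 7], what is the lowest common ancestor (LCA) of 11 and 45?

Tree insertion order: [45, 11, 20, 10, 21, 16, 22, 2, 17, 23, 48, 15, 34, 7]
Tree (level-order array): [45, 11, 48, 10, 20, None, None, 2, None, 16, 21, None, 7, 15, 17, None, 22, None, None, None, None, None, None, None, 23, None, 34]
In a BST, the LCA of p=11, q=45 is the first node v on the
root-to-leaf path with p <= v <= q (go left if both < v, right if both > v).
Walk from root:
  at 45: 11 <= 45 <= 45, this is the LCA
LCA = 45


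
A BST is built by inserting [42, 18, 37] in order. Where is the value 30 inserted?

Starting tree (level order): [42, 18, None, None, 37]
Insertion path: 42 -> 18 -> 37
Result: insert 30 as left child of 37
Final tree (level order): [42, 18, None, None, 37, 30]


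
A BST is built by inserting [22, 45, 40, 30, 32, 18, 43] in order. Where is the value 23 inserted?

Starting tree (level order): [22, 18, 45, None, None, 40, None, 30, 43, None, 32]
Insertion path: 22 -> 45 -> 40 -> 30
Result: insert 23 as left child of 30
Final tree (level order): [22, 18, 45, None, None, 40, None, 30, 43, 23, 32]


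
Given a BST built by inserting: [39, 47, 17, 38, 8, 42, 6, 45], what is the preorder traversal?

Tree insertion order: [39, 47, 17, 38, 8, 42, 6, 45]
Tree (level-order array): [39, 17, 47, 8, 38, 42, None, 6, None, None, None, None, 45]
Preorder traversal: [39, 17, 8, 6, 38, 47, 42, 45]


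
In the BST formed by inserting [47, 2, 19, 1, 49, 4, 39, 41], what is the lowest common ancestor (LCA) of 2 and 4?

Tree insertion order: [47, 2, 19, 1, 49, 4, 39, 41]
Tree (level-order array): [47, 2, 49, 1, 19, None, None, None, None, 4, 39, None, None, None, 41]
In a BST, the LCA of p=2, q=4 is the first node v on the
root-to-leaf path with p <= v <= q (go left if both < v, right if both > v).
Walk from root:
  at 47: both 2 and 4 < 47, go left
  at 2: 2 <= 2 <= 4, this is the LCA
LCA = 2


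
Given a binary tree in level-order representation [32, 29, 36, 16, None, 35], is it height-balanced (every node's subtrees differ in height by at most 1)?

Tree (level-order array): [32, 29, 36, 16, None, 35]
Definition: a tree is height-balanced if, at every node, |h(left) - h(right)| <= 1 (empty subtree has height -1).
Bottom-up per-node check:
  node 16: h_left=-1, h_right=-1, diff=0 [OK], height=0
  node 29: h_left=0, h_right=-1, diff=1 [OK], height=1
  node 35: h_left=-1, h_right=-1, diff=0 [OK], height=0
  node 36: h_left=0, h_right=-1, diff=1 [OK], height=1
  node 32: h_left=1, h_right=1, diff=0 [OK], height=2
All nodes satisfy the balance condition.
Result: Balanced


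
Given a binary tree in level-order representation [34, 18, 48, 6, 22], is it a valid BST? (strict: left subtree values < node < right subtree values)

Level-order array: [34, 18, 48, 6, 22]
Validate using subtree bounds (lo, hi): at each node, require lo < value < hi,
then recurse left with hi=value and right with lo=value.
Preorder trace (stopping at first violation):
  at node 34 with bounds (-inf, +inf): OK
  at node 18 with bounds (-inf, 34): OK
  at node 6 with bounds (-inf, 18): OK
  at node 22 with bounds (18, 34): OK
  at node 48 with bounds (34, +inf): OK
No violation found at any node.
Result: Valid BST


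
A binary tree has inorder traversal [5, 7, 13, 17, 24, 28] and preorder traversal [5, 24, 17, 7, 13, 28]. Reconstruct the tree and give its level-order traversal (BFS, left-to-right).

Inorder:  [5, 7, 13, 17, 24, 28]
Preorder: [5, 24, 17, 7, 13, 28]
Algorithm: preorder visits root first, so consume preorder in order;
for each root, split the current inorder slice at that value into
left-subtree inorder and right-subtree inorder, then recurse.
Recursive splits:
  root=5; inorder splits into left=[], right=[7, 13, 17, 24, 28]
  root=24; inorder splits into left=[7, 13, 17], right=[28]
  root=17; inorder splits into left=[7, 13], right=[]
  root=7; inorder splits into left=[], right=[13]
  root=13; inorder splits into left=[], right=[]
  root=28; inorder splits into left=[], right=[]
Reconstructed level-order: [5, 24, 17, 28, 7, 13]


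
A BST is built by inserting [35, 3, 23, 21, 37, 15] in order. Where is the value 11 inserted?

Starting tree (level order): [35, 3, 37, None, 23, None, None, 21, None, 15]
Insertion path: 35 -> 3 -> 23 -> 21 -> 15
Result: insert 11 as left child of 15
Final tree (level order): [35, 3, 37, None, 23, None, None, 21, None, 15, None, 11]


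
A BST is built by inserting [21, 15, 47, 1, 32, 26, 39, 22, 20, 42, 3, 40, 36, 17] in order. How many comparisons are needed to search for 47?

Search path for 47: 21 -> 47
Found: True
Comparisons: 2


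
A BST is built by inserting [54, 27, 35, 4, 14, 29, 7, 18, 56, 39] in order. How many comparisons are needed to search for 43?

Search path for 43: 54 -> 27 -> 35 -> 39
Found: False
Comparisons: 4


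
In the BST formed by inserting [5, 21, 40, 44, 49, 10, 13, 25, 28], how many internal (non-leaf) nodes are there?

Tree built from: [5, 21, 40, 44, 49, 10, 13, 25, 28]
Tree (level-order array): [5, None, 21, 10, 40, None, 13, 25, 44, None, None, None, 28, None, 49]
Rule: An internal node has at least one child.
Per-node child counts:
  node 5: 1 child(ren)
  node 21: 2 child(ren)
  node 10: 1 child(ren)
  node 13: 0 child(ren)
  node 40: 2 child(ren)
  node 25: 1 child(ren)
  node 28: 0 child(ren)
  node 44: 1 child(ren)
  node 49: 0 child(ren)
Matching nodes: [5, 21, 10, 40, 25, 44]
Count of internal (non-leaf) nodes: 6


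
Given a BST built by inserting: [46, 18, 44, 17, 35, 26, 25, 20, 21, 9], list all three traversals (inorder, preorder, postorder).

Tree insertion order: [46, 18, 44, 17, 35, 26, 25, 20, 21, 9]
Tree (level-order array): [46, 18, None, 17, 44, 9, None, 35, None, None, None, 26, None, 25, None, 20, None, None, 21]
Inorder (L, root, R): [9, 17, 18, 20, 21, 25, 26, 35, 44, 46]
Preorder (root, L, R): [46, 18, 17, 9, 44, 35, 26, 25, 20, 21]
Postorder (L, R, root): [9, 17, 21, 20, 25, 26, 35, 44, 18, 46]


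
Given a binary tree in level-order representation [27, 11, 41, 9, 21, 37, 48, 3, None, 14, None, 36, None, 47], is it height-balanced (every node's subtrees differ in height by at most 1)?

Tree (level-order array): [27, 11, 41, 9, 21, 37, 48, 3, None, 14, None, 36, None, 47]
Definition: a tree is height-balanced if, at every node, |h(left) - h(right)| <= 1 (empty subtree has height -1).
Bottom-up per-node check:
  node 3: h_left=-1, h_right=-1, diff=0 [OK], height=0
  node 9: h_left=0, h_right=-1, diff=1 [OK], height=1
  node 14: h_left=-1, h_right=-1, diff=0 [OK], height=0
  node 21: h_left=0, h_right=-1, diff=1 [OK], height=1
  node 11: h_left=1, h_right=1, diff=0 [OK], height=2
  node 36: h_left=-1, h_right=-1, diff=0 [OK], height=0
  node 37: h_left=0, h_right=-1, diff=1 [OK], height=1
  node 47: h_left=-1, h_right=-1, diff=0 [OK], height=0
  node 48: h_left=0, h_right=-1, diff=1 [OK], height=1
  node 41: h_left=1, h_right=1, diff=0 [OK], height=2
  node 27: h_left=2, h_right=2, diff=0 [OK], height=3
All nodes satisfy the balance condition.
Result: Balanced


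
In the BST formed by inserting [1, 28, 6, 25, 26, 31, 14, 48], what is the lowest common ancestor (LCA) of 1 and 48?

Tree insertion order: [1, 28, 6, 25, 26, 31, 14, 48]
Tree (level-order array): [1, None, 28, 6, 31, None, 25, None, 48, 14, 26]
In a BST, the LCA of p=1, q=48 is the first node v on the
root-to-leaf path with p <= v <= q (go left if both < v, right if both > v).
Walk from root:
  at 1: 1 <= 1 <= 48, this is the LCA
LCA = 1


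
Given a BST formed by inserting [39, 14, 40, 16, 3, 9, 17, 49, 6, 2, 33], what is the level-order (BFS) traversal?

Tree insertion order: [39, 14, 40, 16, 3, 9, 17, 49, 6, 2, 33]
Tree (level-order array): [39, 14, 40, 3, 16, None, 49, 2, 9, None, 17, None, None, None, None, 6, None, None, 33]
BFS from the root, enqueuing left then right child of each popped node:
  queue [39] -> pop 39, enqueue [14, 40], visited so far: [39]
  queue [14, 40] -> pop 14, enqueue [3, 16], visited so far: [39, 14]
  queue [40, 3, 16] -> pop 40, enqueue [49], visited so far: [39, 14, 40]
  queue [3, 16, 49] -> pop 3, enqueue [2, 9], visited so far: [39, 14, 40, 3]
  queue [16, 49, 2, 9] -> pop 16, enqueue [17], visited so far: [39, 14, 40, 3, 16]
  queue [49, 2, 9, 17] -> pop 49, enqueue [none], visited so far: [39, 14, 40, 3, 16, 49]
  queue [2, 9, 17] -> pop 2, enqueue [none], visited so far: [39, 14, 40, 3, 16, 49, 2]
  queue [9, 17] -> pop 9, enqueue [6], visited so far: [39, 14, 40, 3, 16, 49, 2, 9]
  queue [17, 6] -> pop 17, enqueue [33], visited so far: [39, 14, 40, 3, 16, 49, 2, 9, 17]
  queue [6, 33] -> pop 6, enqueue [none], visited so far: [39, 14, 40, 3, 16, 49, 2, 9, 17, 6]
  queue [33] -> pop 33, enqueue [none], visited so far: [39, 14, 40, 3, 16, 49, 2, 9, 17, 6, 33]
Result: [39, 14, 40, 3, 16, 49, 2, 9, 17, 6, 33]


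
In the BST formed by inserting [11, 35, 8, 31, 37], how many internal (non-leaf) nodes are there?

Tree built from: [11, 35, 8, 31, 37]
Tree (level-order array): [11, 8, 35, None, None, 31, 37]
Rule: An internal node has at least one child.
Per-node child counts:
  node 11: 2 child(ren)
  node 8: 0 child(ren)
  node 35: 2 child(ren)
  node 31: 0 child(ren)
  node 37: 0 child(ren)
Matching nodes: [11, 35]
Count of internal (non-leaf) nodes: 2


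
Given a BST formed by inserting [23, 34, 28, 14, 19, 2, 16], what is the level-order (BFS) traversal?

Tree insertion order: [23, 34, 28, 14, 19, 2, 16]
Tree (level-order array): [23, 14, 34, 2, 19, 28, None, None, None, 16]
BFS from the root, enqueuing left then right child of each popped node:
  queue [23] -> pop 23, enqueue [14, 34], visited so far: [23]
  queue [14, 34] -> pop 14, enqueue [2, 19], visited so far: [23, 14]
  queue [34, 2, 19] -> pop 34, enqueue [28], visited so far: [23, 14, 34]
  queue [2, 19, 28] -> pop 2, enqueue [none], visited so far: [23, 14, 34, 2]
  queue [19, 28] -> pop 19, enqueue [16], visited so far: [23, 14, 34, 2, 19]
  queue [28, 16] -> pop 28, enqueue [none], visited so far: [23, 14, 34, 2, 19, 28]
  queue [16] -> pop 16, enqueue [none], visited so far: [23, 14, 34, 2, 19, 28, 16]
Result: [23, 14, 34, 2, 19, 28, 16]


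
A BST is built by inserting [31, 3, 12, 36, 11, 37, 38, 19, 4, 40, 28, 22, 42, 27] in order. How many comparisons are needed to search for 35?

Search path for 35: 31 -> 36
Found: False
Comparisons: 2


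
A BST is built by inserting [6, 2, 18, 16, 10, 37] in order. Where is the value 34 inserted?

Starting tree (level order): [6, 2, 18, None, None, 16, 37, 10]
Insertion path: 6 -> 18 -> 37
Result: insert 34 as left child of 37
Final tree (level order): [6, 2, 18, None, None, 16, 37, 10, None, 34]


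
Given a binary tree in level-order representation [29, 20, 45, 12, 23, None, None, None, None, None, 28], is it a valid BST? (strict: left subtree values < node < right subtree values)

Level-order array: [29, 20, 45, 12, 23, None, None, None, None, None, 28]
Validate using subtree bounds (lo, hi): at each node, require lo < value < hi,
then recurse left with hi=value and right with lo=value.
Preorder trace (stopping at first violation):
  at node 29 with bounds (-inf, +inf): OK
  at node 20 with bounds (-inf, 29): OK
  at node 12 with bounds (-inf, 20): OK
  at node 23 with bounds (20, 29): OK
  at node 28 with bounds (23, 29): OK
  at node 45 with bounds (29, +inf): OK
No violation found at any node.
Result: Valid BST


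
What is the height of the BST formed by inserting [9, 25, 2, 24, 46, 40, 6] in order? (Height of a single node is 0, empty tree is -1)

Insertion order: [9, 25, 2, 24, 46, 40, 6]
Tree (level-order array): [9, 2, 25, None, 6, 24, 46, None, None, None, None, 40]
Compute height bottom-up (empty subtree = -1):
  height(6) = 1 + max(-1, -1) = 0
  height(2) = 1 + max(-1, 0) = 1
  height(24) = 1 + max(-1, -1) = 0
  height(40) = 1 + max(-1, -1) = 0
  height(46) = 1 + max(0, -1) = 1
  height(25) = 1 + max(0, 1) = 2
  height(9) = 1 + max(1, 2) = 3
Height = 3


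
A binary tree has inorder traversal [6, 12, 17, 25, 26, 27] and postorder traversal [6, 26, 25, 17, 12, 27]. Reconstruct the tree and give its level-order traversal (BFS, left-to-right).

Inorder:   [6, 12, 17, 25, 26, 27]
Postorder: [6, 26, 25, 17, 12, 27]
Algorithm: postorder visits root last, so walk postorder right-to-left;
each value is the root of the current inorder slice — split it at that
value, recurse on the right subtree first, then the left.
Recursive splits:
  root=27; inorder splits into left=[6, 12, 17, 25, 26], right=[]
  root=12; inorder splits into left=[6], right=[17, 25, 26]
  root=17; inorder splits into left=[], right=[25, 26]
  root=25; inorder splits into left=[], right=[26]
  root=26; inorder splits into left=[], right=[]
  root=6; inorder splits into left=[], right=[]
Reconstructed level-order: [27, 12, 6, 17, 25, 26]


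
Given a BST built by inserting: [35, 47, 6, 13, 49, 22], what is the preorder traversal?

Tree insertion order: [35, 47, 6, 13, 49, 22]
Tree (level-order array): [35, 6, 47, None, 13, None, 49, None, 22]
Preorder traversal: [35, 6, 13, 22, 47, 49]


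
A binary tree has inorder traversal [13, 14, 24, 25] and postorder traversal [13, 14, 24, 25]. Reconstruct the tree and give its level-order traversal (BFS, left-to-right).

Inorder:   [13, 14, 24, 25]
Postorder: [13, 14, 24, 25]
Algorithm: postorder visits root last, so walk postorder right-to-left;
each value is the root of the current inorder slice — split it at that
value, recurse on the right subtree first, then the left.
Recursive splits:
  root=25; inorder splits into left=[13, 14, 24], right=[]
  root=24; inorder splits into left=[13, 14], right=[]
  root=14; inorder splits into left=[13], right=[]
  root=13; inorder splits into left=[], right=[]
Reconstructed level-order: [25, 24, 14, 13]


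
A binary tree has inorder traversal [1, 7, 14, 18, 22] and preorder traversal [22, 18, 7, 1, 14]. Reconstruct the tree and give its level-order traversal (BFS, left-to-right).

Inorder:  [1, 7, 14, 18, 22]
Preorder: [22, 18, 7, 1, 14]
Algorithm: preorder visits root first, so consume preorder in order;
for each root, split the current inorder slice at that value into
left-subtree inorder and right-subtree inorder, then recurse.
Recursive splits:
  root=22; inorder splits into left=[1, 7, 14, 18], right=[]
  root=18; inorder splits into left=[1, 7, 14], right=[]
  root=7; inorder splits into left=[1], right=[14]
  root=1; inorder splits into left=[], right=[]
  root=14; inorder splits into left=[], right=[]
Reconstructed level-order: [22, 18, 7, 1, 14]


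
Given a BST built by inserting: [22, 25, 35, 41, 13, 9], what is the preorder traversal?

Tree insertion order: [22, 25, 35, 41, 13, 9]
Tree (level-order array): [22, 13, 25, 9, None, None, 35, None, None, None, 41]
Preorder traversal: [22, 13, 9, 25, 35, 41]


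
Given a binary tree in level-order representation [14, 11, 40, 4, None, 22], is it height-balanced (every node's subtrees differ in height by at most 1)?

Tree (level-order array): [14, 11, 40, 4, None, 22]
Definition: a tree is height-balanced if, at every node, |h(left) - h(right)| <= 1 (empty subtree has height -1).
Bottom-up per-node check:
  node 4: h_left=-1, h_right=-1, diff=0 [OK], height=0
  node 11: h_left=0, h_right=-1, diff=1 [OK], height=1
  node 22: h_left=-1, h_right=-1, diff=0 [OK], height=0
  node 40: h_left=0, h_right=-1, diff=1 [OK], height=1
  node 14: h_left=1, h_right=1, diff=0 [OK], height=2
All nodes satisfy the balance condition.
Result: Balanced


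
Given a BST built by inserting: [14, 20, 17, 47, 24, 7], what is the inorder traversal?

Tree insertion order: [14, 20, 17, 47, 24, 7]
Tree (level-order array): [14, 7, 20, None, None, 17, 47, None, None, 24]
Inorder traversal: [7, 14, 17, 20, 24, 47]


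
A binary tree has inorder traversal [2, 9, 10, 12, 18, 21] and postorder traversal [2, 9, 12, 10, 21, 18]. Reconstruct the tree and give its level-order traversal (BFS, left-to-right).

Inorder:   [2, 9, 10, 12, 18, 21]
Postorder: [2, 9, 12, 10, 21, 18]
Algorithm: postorder visits root last, so walk postorder right-to-left;
each value is the root of the current inorder slice — split it at that
value, recurse on the right subtree first, then the left.
Recursive splits:
  root=18; inorder splits into left=[2, 9, 10, 12], right=[21]
  root=21; inorder splits into left=[], right=[]
  root=10; inorder splits into left=[2, 9], right=[12]
  root=12; inorder splits into left=[], right=[]
  root=9; inorder splits into left=[2], right=[]
  root=2; inorder splits into left=[], right=[]
Reconstructed level-order: [18, 10, 21, 9, 12, 2]


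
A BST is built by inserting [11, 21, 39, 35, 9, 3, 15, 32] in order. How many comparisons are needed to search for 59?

Search path for 59: 11 -> 21 -> 39
Found: False
Comparisons: 3


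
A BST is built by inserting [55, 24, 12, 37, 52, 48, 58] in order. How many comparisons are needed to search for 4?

Search path for 4: 55 -> 24 -> 12
Found: False
Comparisons: 3


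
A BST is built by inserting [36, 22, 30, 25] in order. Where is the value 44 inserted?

Starting tree (level order): [36, 22, None, None, 30, 25]
Insertion path: 36
Result: insert 44 as right child of 36
Final tree (level order): [36, 22, 44, None, 30, None, None, 25]


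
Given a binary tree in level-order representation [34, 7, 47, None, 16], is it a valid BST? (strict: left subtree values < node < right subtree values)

Level-order array: [34, 7, 47, None, 16]
Validate using subtree bounds (lo, hi): at each node, require lo < value < hi,
then recurse left with hi=value and right with lo=value.
Preorder trace (stopping at first violation):
  at node 34 with bounds (-inf, +inf): OK
  at node 7 with bounds (-inf, 34): OK
  at node 16 with bounds (7, 34): OK
  at node 47 with bounds (34, +inf): OK
No violation found at any node.
Result: Valid BST


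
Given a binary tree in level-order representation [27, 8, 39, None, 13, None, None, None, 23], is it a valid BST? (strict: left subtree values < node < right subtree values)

Level-order array: [27, 8, 39, None, 13, None, None, None, 23]
Validate using subtree bounds (lo, hi): at each node, require lo < value < hi,
then recurse left with hi=value and right with lo=value.
Preorder trace (stopping at first violation):
  at node 27 with bounds (-inf, +inf): OK
  at node 8 with bounds (-inf, 27): OK
  at node 13 with bounds (8, 27): OK
  at node 23 with bounds (13, 27): OK
  at node 39 with bounds (27, +inf): OK
No violation found at any node.
Result: Valid BST


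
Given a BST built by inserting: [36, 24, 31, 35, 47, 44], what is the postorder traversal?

Tree insertion order: [36, 24, 31, 35, 47, 44]
Tree (level-order array): [36, 24, 47, None, 31, 44, None, None, 35]
Postorder traversal: [35, 31, 24, 44, 47, 36]


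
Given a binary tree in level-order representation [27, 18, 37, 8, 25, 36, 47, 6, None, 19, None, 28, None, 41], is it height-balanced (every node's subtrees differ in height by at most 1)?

Tree (level-order array): [27, 18, 37, 8, 25, 36, 47, 6, None, 19, None, 28, None, 41]
Definition: a tree is height-balanced if, at every node, |h(left) - h(right)| <= 1 (empty subtree has height -1).
Bottom-up per-node check:
  node 6: h_left=-1, h_right=-1, diff=0 [OK], height=0
  node 8: h_left=0, h_right=-1, diff=1 [OK], height=1
  node 19: h_left=-1, h_right=-1, diff=0 [OK], height=0
  node 25: h_left=0, h_right=-1, diff=1 [OK], height=1
  node 18: h_left=1, h_right=1, diff=0 [OK], height=2
  node 28: h_left=-1, h_right=-1, diff=0 [OK], height=0
  node 36: h_left=0, h_right=-1, diff=1 [OK], height=1
  node 41: h_left=-1, h_right=-1, diff=0 [OK], height=0
  node 47: h_left=0, h_right=-1, diff=1 [OK], height=1
  node 37: h_left=1, h_right=1, diff=0 [OK], height=2
  node 27: h_left=2, h_right=2, diff=0 [OK], height=3
All nodes satisfy the balance condition.
Result: Balanced


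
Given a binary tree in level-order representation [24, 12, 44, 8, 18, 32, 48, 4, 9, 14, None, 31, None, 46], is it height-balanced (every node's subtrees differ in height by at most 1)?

Tree (level-order array): [24, 12, 44, 8, 18, 32, 48, 4, 9, 14, None, 31, None, 46]
Definition: a tree is height-balanced if, at every node, |h(left) - h(right)| <= 1 (empty subtree has height -1).
Bottom-up per-node check:
  node 4: h_left=-1, h_right=-1, diff=0 [OK], height=0
  node 9: h_left=-1, h_right=-1, diff=0 [OK], height=0
  node 8: h_left=0, h_right=0, diff=0 [OK], height=1
  node 14: h_left=-1, h_right=-1, diff=0 [OK], height=0
  node 18: h_left=0, h_right=-1, diff=1 [OK], height=1
  node 12: h_left=1, h_right=1, diff=0 [OK], height=2
  node 31: h_left=-1, h_right=-1, diff=0 [OK], height=0
  node 32: h_left=0, h_right=-1, diff=1 [OK], height=1
  node 46: h_left=-1, h_right=-1, diff=0 [OK], height=0
  node 48: h_left=0, h_right=-1, diff=1 [OK], height=1
  node 44: h_left=1, h_right=1, diff=0 [OK], height=2
  node 24: h_left=2, h_right=2, diff=0 [OK], height=3
All nodes satisfy the balance condition.
Result: Balanced


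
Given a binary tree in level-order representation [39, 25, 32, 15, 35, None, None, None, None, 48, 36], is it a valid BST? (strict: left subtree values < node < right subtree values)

Level-order array: [39, 25, 32, 15, 35, None, None, None, None, 48, 36]
Validate using subtree bounds (lo, hi): at each node, require lo < value < hi,
then recurse left with hi=value and right with lo=value.
Preorder trace (stopping at first violation):
  at node 39 with bounds (-inf, +inf): OK
  at node 25 with bounds (-inf, 39): OK
  at node 15 with bounds (-inf, 25): OK
  at node 35 with bounds (25, 39): OK
  at node 48 with bounds (25, 35): VIOLATION
Node 48 violates its bound: not (25 < 48 < 35).
Result: Not a valid BST


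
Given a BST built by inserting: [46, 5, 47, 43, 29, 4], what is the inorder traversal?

Tree insertion order: [46, 5, 47, 43, 29, 4]
Tree (level-order array): [46, 5, 47, 4, 43, None, None, None, None, 29]
Inorder traversal: [4, 5, 29, 43, 46, 47]


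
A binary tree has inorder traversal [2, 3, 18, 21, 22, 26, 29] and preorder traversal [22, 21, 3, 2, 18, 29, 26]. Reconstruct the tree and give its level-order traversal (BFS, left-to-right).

Inorder:  [2, 3, 18, 21, 22, 26, 29]
Preorder: [22, 21, 3, 2, 18, 29, 26]
Algorithm: preorder visits root first, so consume preorder in order;
for each root, split the current inorder slice at that value into
left-subtree inorder and right-subtree inorder, then recurse.
Recursive splits:
  root=22; inorder splits into left=[2, 3, 18, 21], right=[26, 29]
  root=21; inorder splits into left=[2, 3, 18], right=[]
  root=3; inorder splits into left=[2], right=[18]
  root=2; inorder splits into left=[], right=[]
  root=18; inorder splits into left=[], right=[]
  root=29; inorder splits into left=[26], right=[]
  root=26; inorder splits into left=[], right=[]
Reconstructed level-order: [22, 21, 29, 3, 26, 2, 18]


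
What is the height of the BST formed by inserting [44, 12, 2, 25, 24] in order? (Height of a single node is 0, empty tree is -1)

Insertion order: [44, 12, 2, 25, 24]
Tree (level-order array): [44, 12, None, 2, 25, None, None, 24]
Compute height bottom-up (empty subtree = -1):
  height(2) = 1 + max(-1, -1) = 0
  height(24) = 1 + max(-1, -1) = 0
  height(25) = 1 + max(0, -1) = 1
  height(12) = 1 + max(0, 1) = 2
  height(44) = 1 + max(2, -1) = 3
Height = 3


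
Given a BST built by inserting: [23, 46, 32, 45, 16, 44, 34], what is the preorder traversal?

Tree insertion order: [23, 46, 32, 45, 16, 44, 34]
Tree (level-order array): [23, 16, 46, None, None, 32, None, None, 45, 44, None, 34]
Preorder traversal: [23, 16, 46, 32, 45, 44, 34]


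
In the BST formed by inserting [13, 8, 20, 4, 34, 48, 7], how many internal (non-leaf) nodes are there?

Tree built from: [13, 8, 20, 4, 34, 48, 7]
Tree (level-order array): [13, 8, 20, 4, None, None, 34, None, 7, None, 48]
Rule: An internal node has at least one child.
Per-node child counts:
  node 13: 2 child(ren)
  node 8: 1 child(ren)
  node 4: 1 child(ren)
  node 7: 0 child(ren)
  node 20: 1 child(ren)
  node 34: 1 child(ren)
  node 48: 0 child(ren)
Matching nodes: [13, 8, 4, 20, 34]
Count of internal (non-leaf) nodes: 5


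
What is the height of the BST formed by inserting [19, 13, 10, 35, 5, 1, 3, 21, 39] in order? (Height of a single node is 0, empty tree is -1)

Insertion order: [19, 13, 10, 35, 5, 1, 3, 21, 39]
Tree (level-order array): [19, 13, 35, 10, None, 21, 39, 5, None, None, None, None, None, 1, None, None, 3]
Compute height bottom-up (empty subtree = -1):
  height(3) = 1 + max(-1, -1) = 0
  height(1) = 1 + max(-1, 0) = 1
  height(5) = 1 + max(1, -1) = 2
  height(10) = 1 + max(2, -1) = 3
  height(13) = 1 + max(3, -1) = 4
  height(21) = 1 + max(-1, -1) = 0
  height(39) = 1 + max(-1, -1) = 0
  height(35) = 1 + max(0, 0) = 1
  height(19) = 1 + max(4, 1) = 5
Height = 5


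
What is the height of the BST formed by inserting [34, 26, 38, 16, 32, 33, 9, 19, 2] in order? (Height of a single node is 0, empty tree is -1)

Insertion order: [34, 26, 38, 16, 32, 33, 9, 19, 2]
Tree (level-order array): [34, 26, 38, 16, 32, None, None, 9, 19, None, 33, 2]
Compute height bottom-up (empty subtree = -1):
  height(2) = 1 + max(-1, -1) = 0
  height(9) = 1 + max(0, -1) = 1
  height(19) = 1 + max(-1, -1) = 0
  height(16) = 1 + max(1, 0) = 2
  height(33) = 1 + max(-1, -1) = 0
  height(32) = 1 + max(-1, 0) = 1
  height(26) = 1 + max(2, 1) = 3
  height(38) = 1 + max(-1, -1) = 0
  height(34) = 1 + max(3, 0) = 4
Height = 4


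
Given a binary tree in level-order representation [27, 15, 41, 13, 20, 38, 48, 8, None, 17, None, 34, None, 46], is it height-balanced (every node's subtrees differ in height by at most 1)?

Tree (level-order array): [27, 15, 41, 13, 20, 38, 48, 8, None, 17, None, 34, None, 46]
Definition: a tree is height-balanced if, at every node, |h(left) - h(right)| <= 1 (empty subtree has height -1).
Bottom-up per-node check:
  node 8: h_left=-1, h_right=-1, diff=0 [OK], height=0
  node 13: h_left=0, h_right=-1, diff=1 [OK], height=1
  node 17: h_left=-1, h_right=-1, diff=0 [OK], height=0
  node 20: h_left=0, h_right=-1, diff=1 [OK], height=1
  node 15: h_left=1, h_right=1, diff=0 [OK], height=2
  node 34: h_left=-1, h_right=-1, diff=0 [OK], height=0
  node 38: h_left=0, h_right=-1, diff=1 [OK], height=1
  node 46: h_left=-1, h_right=-1, diff=0 [OK], height=0
  node 48: h_left=0, h_right=-1, diff=1 [OK], height=1
  node 41: h_left=1, h_right=1, diff=0 [OK], height=2
  node 27: h_left=2, h_right=2, diff=0 [OK], height=3
All nodes satisfy the balance condition.
Result: Balanced


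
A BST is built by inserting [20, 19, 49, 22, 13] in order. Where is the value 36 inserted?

Starting tree (level order): [20, 19, 49, 13, None, 22]
Insertion path: 20 -> 49 -> 22
Result: insert 36 as right child of 22
Final tree (level order): [20, 19, 49, 13, None, 22, None, None, None, None, 36]


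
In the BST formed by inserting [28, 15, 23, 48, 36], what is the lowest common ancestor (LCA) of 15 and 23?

Tree insertion order: [28, 15, 23, 48, 36]
Tree (level-order array): [28, 15, 48, None, 23, 36]
In a BST, the LCA of p=15, q=23 is the first node v on the
root-to-leaf path with p <= v <= q (go left if both < v, right if both > v).
Walk from root:
  at 28: both 15 and 23 < 28, go left
  at 15: 15 <= 15 <= 23, this is the LCA
LCA = 15


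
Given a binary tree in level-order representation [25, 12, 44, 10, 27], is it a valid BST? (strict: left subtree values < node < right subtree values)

Level-order array: [25, 12, 44, 10, 27]
Validate using subtree bounds (lo, hi): at each node, require lo < value < hi,
then recurse left with hi=value and right with lo=value.
Preorder trace (stopping at first violation):
  at node 25 with bounds (-inf, +inf): OK
  at node 12 with bounds (-inf, 25): OK
  at node 10 with bounds (-inf, 12): OK
  at node 27 with bounds (12, 25): VIOLATION
Node 27 violates its bound: not (12 < 27 < 25).
Result: Not a valid BST


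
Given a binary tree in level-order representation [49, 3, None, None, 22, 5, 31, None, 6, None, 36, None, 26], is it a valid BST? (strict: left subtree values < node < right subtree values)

Level-order array: [49, 3, None, None, 22, 5, 31, None, 6, None, 36, None, 26]
Validate using subtree bounds (lo, hi): at each node, require lo < value < hi,
then recurse left with hi=value and right with lo=value.
Preorder trace (stopping at first violation):
  at node 49 with bounds (-inf, +inf): OK
  at node 3 with bounds (-inf, 49): OK
  at node 22 with bounds (3, 49): OK
  at node 5 with bounds (3, 22): OK
  at node 6 with bounds (5, 22): OK
  at node 26 with bounds (6, 22): VIOLATION
Node 26 violates its bound: not (6 < 26 < 22).
Result: Not a valid BST


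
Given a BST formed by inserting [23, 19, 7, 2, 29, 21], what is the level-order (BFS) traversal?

Tree insertion order: [23, 19, 7, 2, 29, 21]
Tree (level-order array): [23, 19, 29, 7, 21, None, None, 2]
BFS from the root, enqueuing left then right child of each popped node:
  queue [23] -> pop 23, enqueue [19, 29], visited so far: [23]
  queue [19, 29] -> pop 19, enqueue [7, 21], visited so far: [23, 19]
  queue [29, 7, 21] -> pop 29, enqueue [none], visited so far: [23, 19, 29]
  queue [7, 21] -> pop 7, enqueue [2], visited so far: [23, 19, 29, 7]
  queue [21, 2] -> pop 21, enqueue [none], visited so far: [23, 19, 29, 7, 21]
  queue [2] -> pop 2, enqueue [none], visited so far: [23, 19, 29, 7, 21, 2]
Result: [23, 19, 29, 7, 21, 2]


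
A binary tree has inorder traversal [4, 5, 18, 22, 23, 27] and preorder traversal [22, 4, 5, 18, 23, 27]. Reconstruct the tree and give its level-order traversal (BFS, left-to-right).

Inorder:  [4, 5, 18, 22, 23, 27]
Preorder: [22, 4, 5, 18, 23, 27]
Algorithm: preorder visits root first, so consume preorder in order;
for each root, split the current inorder slice at that value into
left-subtree inorder and right-subtree inorder, then recurse.
Recursive splits:
  root=22; inorder splits into left=[4, 5, 18], right=[23, 27]
  root=4; inorder splits into left=[], right=[5, 18]
  root=5; inorder splits into left=[], right=[18]
  root=18; inorder splits into left=[], right=[]
  root=23; inorder splits into left=[], right=[27]
  root=27; inorder splits into left=[], right=[]
Reconstructed level-order: [22, 4, 23, 5, 27, 18]
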